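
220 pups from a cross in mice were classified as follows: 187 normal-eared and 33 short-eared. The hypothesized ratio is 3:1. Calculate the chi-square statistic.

Expected counts for N = 220 under a 3:1 ratio (total parts = 4):
  normal-eared: 220 × 3/4 = 165
  short-eared: 220 × 1/4 = 55
χ² = Σ (O − E)² / E
  normal-eared: (187 − 165)² / 165 = 2.9333
  short-eared: (33 − 55)² / 55 = 8.8000
χ² = 2.9333 + 8.8000 = 11.7333 ≈ 11.733

11.733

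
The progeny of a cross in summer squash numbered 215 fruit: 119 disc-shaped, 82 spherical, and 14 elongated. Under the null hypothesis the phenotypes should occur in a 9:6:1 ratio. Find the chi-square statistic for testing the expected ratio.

0.078

The 9:6:1 ratio has 16 parts, so with N = 215 the expected counts are:
  disc-shaped: 215 × 9/16 = 120.9375
  spherical: 215 × 6/16 = 80.625
  elongated: 215 × 1/16 = 13.4375
χ² = Σ (O − E)² / E
  disc-shaped: (119 − 120.9375)² / 120.9375 = 0.0310
  spherical: (82 − 80.625)² / 80.625 = 0.0234
  elongated: (14 − 13.4375)² / 13.4375 = 0.0235
χ² = 0.0310 + 0.0234 + 0.0235 = 0.0779 ≈ 0.078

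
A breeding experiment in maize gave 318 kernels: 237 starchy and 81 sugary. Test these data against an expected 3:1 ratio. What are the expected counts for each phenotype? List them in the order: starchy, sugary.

238.5, 79.5

The 3:1 ratio has 4 parts, so with N = 318 the expected counts are:
  starchy: 318 × 3/4 = 238.5
  sugary: 318 × 1/4 = 79.5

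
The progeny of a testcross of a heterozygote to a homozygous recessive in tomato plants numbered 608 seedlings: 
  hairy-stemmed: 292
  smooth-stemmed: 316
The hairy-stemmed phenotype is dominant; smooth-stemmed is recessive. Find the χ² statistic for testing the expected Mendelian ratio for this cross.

A testcross of a heterozygote (Aa × aa) gives a 1:1 phenotypic ratio.
Total ratio parts = 2. Expected numbers out of 608:
  hairy-stemmed: 608 × 1/2 = 304
  smooth-stemmed: 608 × 1/2 = 304
χ² = Σ (O − E)² / E
  hairy-stemmed: (292 − 304)² / 304 = 0.4737
  smooth-stemmed: (316 − 304)² / 304 = 0.4737
χ² = 0.4737 + 0.4737 = 0.9474 ≈ 0.947

0.947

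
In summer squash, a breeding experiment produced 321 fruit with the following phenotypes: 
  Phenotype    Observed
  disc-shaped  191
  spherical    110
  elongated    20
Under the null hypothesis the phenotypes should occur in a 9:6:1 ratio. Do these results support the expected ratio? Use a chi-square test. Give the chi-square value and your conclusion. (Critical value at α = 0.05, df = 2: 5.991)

1.498; consistent

The 9:6:1 ratio has 16 parts, so with N = 321 the expected counts are:
  disc-shaped: 321 × 9/16 = 180.5625
  spherical: 321 × 6/16 = 120.375
  elongated: 321 × 1/16 = 20.0625
χ² = Σ (O − E)² / E
  disc-shaped: (191 − 180.5625)² / 180.5625 = 0.6033
  spherical: (110 − 120.375)² / 120.375 = 0.8942
  elongated: (20 − 20.0625)² / 20.0625 = 0.0002
χ² = 0.6033 + 0.8942 + 0.0002 = 1.4977 ≈ 1.498
Degrees of freedom = 3 − 1 = 2; critical value at α = 0.05 is 5.991.
Since 1.498 < 5.991, we fail to reject the null hypothesis — the data are consistent with the 9:6:1 ratio.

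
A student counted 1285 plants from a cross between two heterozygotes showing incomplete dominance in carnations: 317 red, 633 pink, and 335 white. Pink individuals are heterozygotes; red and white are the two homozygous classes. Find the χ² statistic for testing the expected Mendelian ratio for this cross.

With incomplete dominance, a heterozygote × heterozygote cross gives a 1:2:1 phenotypic ratio.
Under the 1:2:1 hypothesis (Σ ratio = 4, N = 1285):
  red: 1285 × 1/4 = 321.25
  pink: 1285 × 2/4 = 642.5
  white: 1285 × 1/4 = 321.25
χ² = Σ (O − E)² / E
  red: (317 − 321.25)² / 321.25 = 0.0562
  pink: (633 − 642.5)² / 642.5 = 0.1405
  white: (335 − 321.25)² / 321.25 = 0.5885
χ² = 0.0562 + 0.1405 + 0.5885 = 0.7852 ≈ 0.785

0.785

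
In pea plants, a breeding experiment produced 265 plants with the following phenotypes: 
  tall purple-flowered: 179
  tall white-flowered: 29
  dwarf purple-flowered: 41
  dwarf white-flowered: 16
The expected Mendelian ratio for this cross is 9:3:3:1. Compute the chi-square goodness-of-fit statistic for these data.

The 9:3:3:1 ratio has 16 parts, so with N = 265 the expected counts are:
  tall purple-flowered: 265 × 9/16 = 149.0625
  tall white-flowered: 265 × 3/16 = 49.6875
  dwarf purple-flowered: 265 × 3/16 = 49.6875
  dwarf white-flowered: 265 × 1/16 = 16.5625
χ² = Σ (O − E)² / E
  tall purple-flowered: (179 − 149.0625)² / 149.0625 = 6.0126
  tall white-flowered: (29 − 49.6875)² / 49.6875 = 8.6133
  dwarf purple-flowered: (41 − 49.6875)² / 49.6875 = 1.5189
  dwarf white-flowered: (16 − 16.5625)² / 16.5625 = 0.0191
χ² = 6.0126 + 8.6133 + 1.5189 + 0.0191 = 16.1639 ≈ 16.164

16.164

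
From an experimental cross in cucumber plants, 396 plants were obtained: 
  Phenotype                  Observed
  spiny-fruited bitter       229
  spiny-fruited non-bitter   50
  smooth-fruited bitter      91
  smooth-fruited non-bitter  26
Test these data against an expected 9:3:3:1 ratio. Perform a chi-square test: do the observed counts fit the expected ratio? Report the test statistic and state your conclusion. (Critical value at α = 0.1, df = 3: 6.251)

Expected counts for N = 396 under a 9:3:3:1 ratio (total parts = 16):
  spiny-fruited bitter: 396 × 9/16 = 222.75
  spiny-fruited non-bitter: 396 × 3/16 = 74.25
  smooth-fruited bitter: 396 × 3/16 = 74.25
  smooth-fruited non-bitter: 396 × 1/16 = 24.75
χ² = Σ (O − E)² / E
  spiny-fruited bitter: (229 − 222.75)² / 222.75 = 0.1754
  spiny-fruited non-bitter: (50 − 74.25)² / 74.25 = 7.9200
  smooth-fruited bitter: (91 − 74.25)² / 74.25 = 3.7786
  smooth-fruited non-bitter: (26 − 24.75)² / 24.75 = 0.0631
χ² = 0.1754 + 7.9200 + 3.7786 + 0.0631 = 11.9371 ≈ 11.937
Degrees of freedom = 4 − 1 = 3; critical value at α = 0.1 is 6.251.
Since 11.937 > 6.251, we reject the null hypothesis — the data do not fit the 9:3:3:1 ratio.

11.937; not consistent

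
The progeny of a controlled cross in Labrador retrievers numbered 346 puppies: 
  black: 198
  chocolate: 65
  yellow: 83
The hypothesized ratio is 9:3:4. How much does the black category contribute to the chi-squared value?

Expected counts for N = 346 under a 9:3:4 ratio (total parts = 16):
  black: 346 × 9/16 = 194.625
  chocolate: 346 × 3/16 = 64.875
  yellow: 346 × 4/16 = 86.5
Contribution of black: (198 − 194.625)² / 194.625 = 0.0585

0.059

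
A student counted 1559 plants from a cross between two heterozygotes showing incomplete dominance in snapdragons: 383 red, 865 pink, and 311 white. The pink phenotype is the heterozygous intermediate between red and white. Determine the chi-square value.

With incomplete dominance, a heterozygote × heterozygote cross gives a 1:2:1 phenotypic ratio.
The 1:2:1 ratio has 4 parts, so with N = 1559 the expected counts are:
  red: 1559 × 1/4 = 389.75
  pink: 1559 × 2/4 = 779.5
  white: 1559 × 1/4 = 389.75
χ² = Σ (O − E)² / E
  red: (383 − 389.75)² / 389.75 = 0.1169
  pink: (865 − 779.5)² / 779.5 = 9.3781
  white: (311 − 389.75)² / 389.75 = 15.9116
χ² = 0.1169 + 9.3781 + 15.9116 = 25.4066 ≈ 25.407

25.407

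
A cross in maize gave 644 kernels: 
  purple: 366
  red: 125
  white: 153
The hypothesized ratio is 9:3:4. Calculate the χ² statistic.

Under the 9:3:4 hypothesis (Σ ratio = 16, N = 644):
  purple: 644 × 9/16 = 362.25
  red: 644 × 3/16 = 120.75
  white: 644 × 4/16 = 161
χ² = Σ (O − E)² / E
  purple: (366 − 362.25)² / 362.25 = 0.0388
  red: (125 − 120.75)² / 120.75 = 0.1496
  white: (153 − 161)² / 161 = 0.3975
χ² = 0.0388 + 0.1496 + 0.3975 = 0.5859 ≈ 0.586

0.586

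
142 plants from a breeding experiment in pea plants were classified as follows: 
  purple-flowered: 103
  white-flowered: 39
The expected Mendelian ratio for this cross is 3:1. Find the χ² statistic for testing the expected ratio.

Total ratio parts = 4. Expected numbers out of 142:
  purple-flowered: 142 × 3/4 = 106.5
  white-flowered: 142 × 1/4 = 35.5
χ² = Σ (O − E)² / E
  purple-flowered: (103 − 106.5)² / 106.5 = 0.1150
  white-flowered: (39 − 35.5)² / 35.5 = 0.3451
χ² = 0.1150 + 0.3451 = 0.4601 ≈ 0.460

0.460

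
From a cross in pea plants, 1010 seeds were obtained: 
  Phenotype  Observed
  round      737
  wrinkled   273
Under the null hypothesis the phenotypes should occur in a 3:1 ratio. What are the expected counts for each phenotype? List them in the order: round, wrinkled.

757.5, 252.5

Total ratio parts = 4. Expected numbers out of 1010:
  round: 1010 × 3/4 = 757.5
  wrinkled: 1010 × 1/4 = 252.5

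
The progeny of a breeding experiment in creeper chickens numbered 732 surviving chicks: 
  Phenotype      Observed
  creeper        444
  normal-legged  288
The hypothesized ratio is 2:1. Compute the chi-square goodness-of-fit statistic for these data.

11.902

The 2:1 ratio has 3 parts, so with N = 732 the expected counts are:
  creeper: 732 × 2/3 = 488
  normal-legged: 732 × 1/3 = 244
χ² = Σ (O − E)² / E
  creeper: (444 − 488)² / 488 = 3.9672
  normal-legged: (288 − 244)² / 244 = 7.9344
χ² = 3.9672 + 7.9344 = 11.9016 ≈ 11.902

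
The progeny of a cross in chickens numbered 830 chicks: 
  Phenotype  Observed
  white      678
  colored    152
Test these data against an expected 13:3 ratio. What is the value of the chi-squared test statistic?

Under the 13:3 hypothesis (Σ ratio = 16, N = 830):
  white: 830 × 13/16 = 674.375
  colored: 830 × 3/16 = 155.625
χ² = Σ (O − E)² / E
  white: (678 − 674.375)² / 674.375 = 0.0195
  colored: (152 − 155.625)² / 155.625 = 0.0844
χ² = 0.0195 + 0.0844 = 0.1039 ≈ 0.104

0.104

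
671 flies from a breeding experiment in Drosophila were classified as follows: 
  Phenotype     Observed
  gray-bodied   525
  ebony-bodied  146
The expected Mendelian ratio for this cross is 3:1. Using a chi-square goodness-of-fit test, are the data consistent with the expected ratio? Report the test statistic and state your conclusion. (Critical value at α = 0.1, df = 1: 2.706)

Under the 3:1 hypothesis (Σ ratio = 4, N = 671):
  gray-bodied: 671 × 3/4 = 503.25
  ebony-bodied: 671 × 1/4 = 167.75
χ² = Σ (O − E)² / E
  gray-bodied: (525 − 503.25)² / 503.25 = 0.9400
  ebony-bodied: (146 − 167.75)² / 167.75 = 2.8200
χ² = 0.9400 + 2.8200 = 3.760
Degrees of freedom = 2 − 1 = 1; critical value at α = 0.1 is 2.706.
Since 3.760 > 2.706, we reject the null hypothesis — the data do not fit the 3:1 ratio.

3.760; not consistent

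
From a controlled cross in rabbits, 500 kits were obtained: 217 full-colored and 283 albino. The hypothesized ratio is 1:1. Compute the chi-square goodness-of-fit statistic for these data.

Expected counts for N = 500 under a 1:1 ratio (total parts = 2):
  full-colored: 500 × 1/2 = 250
  albino: 500 × 1/2 = 250
χ² = Σ (O − E)² / E
  full-colored: (217 − 250)² / 250 = 4.3560
  albino: (283 − 250)² / 250 = 4.3560
χ² = 4.3560 + 4.3560 = 8.712

8.712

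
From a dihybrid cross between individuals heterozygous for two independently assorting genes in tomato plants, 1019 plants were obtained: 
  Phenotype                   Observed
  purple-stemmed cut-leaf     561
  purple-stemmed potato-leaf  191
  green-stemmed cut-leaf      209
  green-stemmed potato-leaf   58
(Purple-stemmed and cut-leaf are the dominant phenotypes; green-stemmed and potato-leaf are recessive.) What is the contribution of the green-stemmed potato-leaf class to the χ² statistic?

A dihybrid F₂ with independent assortment and complete dominance at both loci gives a 9:3:3:1 phenotypic ratio.
The 9:3:3:1 ratio has 16 parts, so with N = 1019 the expected counts are:
  purple-stemmed cut-leaf: 1019 × 9/16 = 573.1875
  purple-stemmed potato-leaf: 1019 × 3/16 = 191.0625
  green-stemmed cut-leaf: 1019 × 3/16 = 191.0625
  green-stemmed potato-leaf: 1019 × 1/16 = 63.6875
Contribution of green-stemmed potato-leaf: (58 − 63.6875)² / 63.6875 = 0.5079

0.508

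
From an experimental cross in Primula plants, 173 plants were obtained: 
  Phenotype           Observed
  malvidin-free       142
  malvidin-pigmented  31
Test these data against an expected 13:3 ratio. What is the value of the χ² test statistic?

0.078

Total ratio parts = 16. Expected numbers out of 173:
  malvidin-free: 173 × 13/16 = 140.5625
  malvidin-pigmented: 173 × 3/16 = 32.4375
χ² = Σ (O − E)² / E
  malvidin-free: (142 − 140.5625)² / 140.5625 = 0.0147
  malvidin-pigmented: (31 − 32.4375)² / 32.4375 = 0.0637
χ² = 0.0147 + 0.0637 = 0.0784 ≈ 0.078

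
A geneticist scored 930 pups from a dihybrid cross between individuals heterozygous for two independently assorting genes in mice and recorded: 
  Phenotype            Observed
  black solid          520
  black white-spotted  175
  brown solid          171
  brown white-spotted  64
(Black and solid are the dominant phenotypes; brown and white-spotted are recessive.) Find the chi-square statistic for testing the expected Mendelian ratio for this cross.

A dihybrid F₂ with independent assortment and complete dominance at both loci gives a 9:3:3:1 phenotypic ratio.
The 9:3:3:1 ratio has 16 parts, so with N = 930 the expected counts are:
  black solid: 930 × 9/16 = 523.125
  black white-spotted: 930 × 3/16 = 174.375
  brown solid: 930 × 3/16 = 174.375
  brown white-spotted: 930 × 1/16 = 58.125
χ² = Σ (O − E)² / E
  black solid: (520 − 523.125)² / 523.125 = 0.0187
  black white-spotted: (175 − 174.375)² / 174.375 = 0.0022
  brown solid: (171 − 174.375)² / 174.375 = 0.0653
  brown white-spotted: (64 − 58.125)² / 58.125 = 0.5938
χ² = 0.0187 + 0.0022 + 0.0653 + 0.5938 = 0.680

0.680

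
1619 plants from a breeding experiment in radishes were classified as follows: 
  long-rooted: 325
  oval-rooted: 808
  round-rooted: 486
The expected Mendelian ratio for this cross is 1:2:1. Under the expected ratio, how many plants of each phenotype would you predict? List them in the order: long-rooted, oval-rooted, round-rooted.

The 1:2:1 ratio has 4 parts, so with N = 1619 the expected counts are:
  long-rooted: 1619 × 1/4 = 404.75
  oval-rooted: 1619 × 2/4 = 809.5
  round-rooted: 1619 × 1/4 = 404.75

404.75, 809.5, 404.75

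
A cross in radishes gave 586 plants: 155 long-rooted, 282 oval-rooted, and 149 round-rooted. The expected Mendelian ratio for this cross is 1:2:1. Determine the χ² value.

Expected counts for N = 586 under a 1:2:1 ratio (total parts = 4):
  long-rooted: 586 × 1/4 = 146.5
  oval-rooted: 586 × 2/4 = 293
  round-rooted: 586 × 1/4 = 146.5
χ² = Σ (O − E)² / E
  long-rooted: (155 − 146.5)² / 146.5 = 0.4932
  oval-rooted: (282 − 293)² / 293 = 0.4130
  round-rooted: (149 − 146.5)² / 146.5 = 0.0427
χ² = 0.4932 + 0.4130 + 0.0427 = 0.9489 ≈ 0.949

0.949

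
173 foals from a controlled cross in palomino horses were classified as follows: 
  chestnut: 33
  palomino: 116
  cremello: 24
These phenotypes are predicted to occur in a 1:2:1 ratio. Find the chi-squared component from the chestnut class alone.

2.429

Total ratio parts = 4. Expected numbers out of 173:
  chestnut: 173 × 1/4 = 43.25
  palomino: 173 × 2/4 = 86.5
  cremello: 173 × 1/4 = 43.25
Contribution of chestnut: (33 − 43.25)² / 43.25 = 2.4292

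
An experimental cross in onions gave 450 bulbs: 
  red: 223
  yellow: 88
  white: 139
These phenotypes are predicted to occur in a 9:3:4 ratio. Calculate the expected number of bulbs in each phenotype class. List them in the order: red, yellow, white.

253.125, 84.375, 112.5

Expected counts for N = 450 under a 9:3:4 ratio (total parts = 16):
  red: 450 × 9/16 = 253.125
  yellow: 450 × 3/16 = 84.375
  white: 450 × 4/16 = 112.5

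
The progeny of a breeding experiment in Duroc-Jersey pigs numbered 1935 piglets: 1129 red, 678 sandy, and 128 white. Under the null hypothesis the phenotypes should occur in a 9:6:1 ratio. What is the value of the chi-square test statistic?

The 9:6:1 ratio has 16 parts, so with N = 1935 the expected counts are:
  red: 1935 × 9/16 = 1088.4375
  sandy: 1935 × 6/16 = 725.625
  white: 1935 × 1/16 = 120.9375
χ² = Σ (O − E)² / E
  red: (1129 − 1088.4375)² / 1088.4375 = 1.5116
  sandy: (678 − 725.625)² / 725.625 = 3.1258
  white: (128 − 120.9375)² / 120.9375 = 0.4124
χ² = 1.5116 + 3.1258 + 0.4124 = 5.0498 ≈ 5.050

5.050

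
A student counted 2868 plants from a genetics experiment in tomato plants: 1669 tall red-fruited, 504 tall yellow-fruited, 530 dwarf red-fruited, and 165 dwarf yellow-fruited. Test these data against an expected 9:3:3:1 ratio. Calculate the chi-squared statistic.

5.289

Under the 9:3:3:1 hypothesis (Σ ratio = 16, N = 2868):
  tall red-fruited: 2868 × 9/16 = 1613.25
  tall yellow-fruited: 2868 × 3/16 = 537.75
  dwarf red-fruited: 2868 × 3/16 = 537.75
  dwarf yellow-fruited: 2868 × 1/16 = 179.25
χ² = Σ (O − E)² / E
  tall red-fruited: (1669 − 1613.25)² / 1613.25 = 1.9266
  tall yellow-fruited: (504 − 537.75)² / 537.75 = 2.1182
  dwarf red-fruited: (530 − 537.75)² / 537.75 = 0.1117
  dwarf yellow-fruited: (165 − 179.25)² / 179.25 = 1.1328
χ² = 1.9266 + 2.1182 + 0.1117 + 1.1328 = 5.2893 ≈ 5.289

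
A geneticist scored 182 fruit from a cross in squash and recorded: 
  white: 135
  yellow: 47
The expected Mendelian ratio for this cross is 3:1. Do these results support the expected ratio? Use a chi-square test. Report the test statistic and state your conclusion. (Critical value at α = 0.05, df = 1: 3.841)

0.066; consistent

Total ratio parts = 4. Expected numbers out of 182:
  white: 182 × 3/4 = 136.5
  yellow: 182 × 1/4 = 45.5
χ² = Σ (O − E)² / E
  white: (135 − 136.5)² / 136.5 = 0.0165
  yellow: (47 − 45.5)² / 45.5 = 0.0495
χ² = 0.0165 + 0.0495 = 0.066
Degrees of freedom = 2 − 1 = 1; critical value at α = 0.05 is 3.841.
Since 0.066 < 3.841, we fail to reject the null hypothesis — the data are consistent with the 3:1 ratio.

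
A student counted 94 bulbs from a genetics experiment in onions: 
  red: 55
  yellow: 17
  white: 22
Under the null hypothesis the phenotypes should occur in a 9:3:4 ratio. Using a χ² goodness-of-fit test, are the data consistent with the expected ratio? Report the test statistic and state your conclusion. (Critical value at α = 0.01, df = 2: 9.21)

0.203; consistent

Total ratio parts = 16. Expected numbers out of 94:
  red: 94 × 9/16 = 52.875
  yellow: 94 × 3/16 = 17.625
  white: 94 × 4/16 = 23.5
χ² = Σ (O − E)² / E
  red: (55 − 52.875)² / 52.875 = 0.0854
  yellow: (17 − 17.625)² / 17.625 = 0.0222
  white: (22 − 23.5)² / 23.5 = 0.0957
χ² = 0.0854 + 0.0222 + 0.0957 = 0.2033 ≈ 0.203
Degrees of freedom = 3 − 1 = 2; critical value at α = 0.01 is 9.21.
Since 0.203 < 9.21, we fail to reject the null hypothesis — the data are consistent with the 9:3:4 ratio.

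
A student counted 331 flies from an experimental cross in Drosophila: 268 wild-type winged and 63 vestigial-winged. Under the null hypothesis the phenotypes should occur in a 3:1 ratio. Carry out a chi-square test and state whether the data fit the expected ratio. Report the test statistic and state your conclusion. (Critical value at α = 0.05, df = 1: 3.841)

6.285; not consistent

Total ratio parts = 4. Expected numbers out of 331:
  wild-type winged: 331 × 3/4 = 248.25
  vestigial-winged: 331 × 1/4 = 82.75
χ² = Σ (O − E)² / E
  wild-type winged: (268 − 248.25)² / 248.25 = 1.5712
  vestigial-winged: (63 − 82.75)² / 82.75 = 4.7137
χ² = 1.5712 + 4.7137 = 6.2849 ≈ 6.285
Degrees of freedom = 2 − 1 = 1; critical value at α = 0.05 is 3.841.
Since 6.285 > 3.841, we reject the null hypothesis — the data do not fit the 3:1 ratio.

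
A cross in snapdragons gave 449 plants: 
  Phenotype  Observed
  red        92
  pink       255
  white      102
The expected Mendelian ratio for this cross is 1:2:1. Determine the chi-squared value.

8.733

The 1:2:1 ratio has 4 parts, so with N = 449 the expected counts are:
  red: 449 × 1/4 = 112.25
  pink: 449 × 2/4 = 224.5
  white: 449 × 1/4 = 112.25
χ² = Σ (O − E)² / E
  red: (92 − 112.25)² / 112.25 = 3.6531
  pink: (255 − 224.5)² / 224.5 = 4.1437
  white: (102 − 112.25)² / 112.25 = 0.9360
χ² = 3.6531 + 4.1437 + 0.9360 = 8.7328 ≈ 8.733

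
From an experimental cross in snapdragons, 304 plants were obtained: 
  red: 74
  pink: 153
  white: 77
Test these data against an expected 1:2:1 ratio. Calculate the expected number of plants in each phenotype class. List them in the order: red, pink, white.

Total ratio parts = 4. Expected numbers out of 304:
  red: 304 × 1/4 = 76
  pink: 304 × 2/4 = 152
  white: 304 × 1/4 = 76

76, 152, 76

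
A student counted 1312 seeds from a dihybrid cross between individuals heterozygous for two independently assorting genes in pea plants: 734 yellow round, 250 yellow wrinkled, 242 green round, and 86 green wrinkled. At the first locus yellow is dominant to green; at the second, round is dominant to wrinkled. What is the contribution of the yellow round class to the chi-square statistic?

A dihybrid F₂ with independent assortment and complete dominance at both loci gives a 9:3:3:1 phenotypic ratio.
The 9:3:3:1 ratio has 16 parts, so with N = 1312 the expected counts are:
  yellow round: 1312 × 9/16 = 738
  yellow wrinkled: 1312 × 3/16 = 246
  green round: 1312 × 3/16 = 246
  green wrinkled: 1312 × 1/16 = 82
Contribution of yellow round: (734 − 738)² / 738 = 0.0217

0.022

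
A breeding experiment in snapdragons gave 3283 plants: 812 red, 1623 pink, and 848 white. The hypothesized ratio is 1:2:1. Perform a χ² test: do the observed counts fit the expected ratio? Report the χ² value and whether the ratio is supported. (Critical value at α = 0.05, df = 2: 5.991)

Total ratio parts = 4. Expected numbers out of 3283:
  red: 3283 × 1/4 = 820.75
  pink: 3283 × 2/4 = 1641.5
  white: 3283 × 1/4 = 820.75
χ² = Σ (O − E)² / E
  red: (812 − 820.75)² / 820.75 = 0.0933
  pink: (1623 − 1641.5)² / 1641.5 = 0.2085
  white: (848 − 820.75)² / 820.75 = 0.9047
χ² = 0.0933 + 0.2085 + 0.9047 = 1.2065 ≈ 1.207
Degrees of freedom = 3 − 1 = 2; critical value at α = 0.05 is 5.991.
Since 1.207 < 5.991, we fail to reject the null hypothesis — the data are consistent with the 1:2:1 ratio.

1.207; consistent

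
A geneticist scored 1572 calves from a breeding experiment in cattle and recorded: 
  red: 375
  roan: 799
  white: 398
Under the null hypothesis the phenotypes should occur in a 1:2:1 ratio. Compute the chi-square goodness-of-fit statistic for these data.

Under the 1:2:1 hypothesis (Σ ratio = 4, N = 1572):
  red: 1572 × 1/4 = 393
  roan: 1572 × 2/4 = 786
  white: 1572 × 1/4 = 393
χ² = Σ (O − E)² / E
  red: (375 − 393)² / 393 = 0.8244
  roan: (799 − 786)² / 786 = 0.2150
  white: (398 − 393)² / 393 = 0.0636
χ² = 0.8244 + 0.2150 + 0.0636 = 1.103

1.103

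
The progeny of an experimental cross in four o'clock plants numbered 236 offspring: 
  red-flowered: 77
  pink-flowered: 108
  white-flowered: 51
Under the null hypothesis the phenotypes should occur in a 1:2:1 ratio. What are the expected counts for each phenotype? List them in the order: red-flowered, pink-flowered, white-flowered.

Total ratio parts = 4. Expected numbers out of 236:
  red-flowered: 236 × 1/4 = 59
  pink-flowered: 236 × 2/4 = 118
  white-flowered: 236 × 1/4 = 59

59, 118, 59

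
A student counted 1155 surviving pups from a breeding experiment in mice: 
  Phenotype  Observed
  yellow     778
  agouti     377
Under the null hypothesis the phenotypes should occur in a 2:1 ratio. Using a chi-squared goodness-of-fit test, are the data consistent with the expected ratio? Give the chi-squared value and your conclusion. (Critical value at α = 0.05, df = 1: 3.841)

0.249; consistent

The 2:1 ratio has 3 parts, so with N = 1155 the expected counts are:
  yellow: 1155 × 2/3 = 770
  agouti: 1155 × 1/3 = 385
χ² = Σ (O − E)² / E
  yellow: (778 − 770)² / 770 = 0.0831
  agouti: (377 − 385)² / 385 = 0.1662
χ² = 0.0831 + 0.1662 = 0.2493 ≈ 0.249
Degrees of freedom = 2 − 1 = 1; critical value at α = 0.05 is 3.841.
Since 0.249 < 3.841, we fail to reject the null hypothesis — the data are consistent with the 2:1 ratio.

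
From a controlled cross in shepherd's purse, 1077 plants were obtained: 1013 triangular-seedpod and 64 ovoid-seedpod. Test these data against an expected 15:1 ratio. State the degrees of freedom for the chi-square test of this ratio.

1

A goodness-of-fit test with 2 phenotype classes has df = 2 − 1 = 1.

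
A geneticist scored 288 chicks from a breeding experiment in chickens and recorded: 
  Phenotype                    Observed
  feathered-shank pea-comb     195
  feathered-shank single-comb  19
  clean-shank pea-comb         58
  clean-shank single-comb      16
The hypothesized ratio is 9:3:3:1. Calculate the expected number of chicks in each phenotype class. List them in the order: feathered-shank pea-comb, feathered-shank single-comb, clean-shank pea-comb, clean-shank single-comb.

Expected counts for N = 288 under a 9:3:3:1 ratio (total parts = 16):
  feathered-shank pea-comb: 288 × 9/16 = 162
  feathered-shank single-comb: 288 × 3/16 = 54
  clean-shank pea-comb: 288 × 3/16 = 54
  clean-shank single-comb: 288 × 1/16 = 18

162, 54, 54, 18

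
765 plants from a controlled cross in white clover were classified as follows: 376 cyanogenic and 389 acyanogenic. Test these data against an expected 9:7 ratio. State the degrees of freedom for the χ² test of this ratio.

1

A goodness-of-fit test with 2 phenotype classes has df = 2 − 1 = 1.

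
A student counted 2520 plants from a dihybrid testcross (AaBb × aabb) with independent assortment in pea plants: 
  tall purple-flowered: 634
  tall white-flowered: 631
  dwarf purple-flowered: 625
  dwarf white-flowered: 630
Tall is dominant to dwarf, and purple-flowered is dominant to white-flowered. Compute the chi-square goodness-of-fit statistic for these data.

0.067

A dihybrid testcross with independent assortment gives a 1:1:1:1 ratio.
Total ratio parts = 4. Expected numbers out of 2520:
  tall purple-flowered: 2520 × 1/4 = 630
  tall white-flowered: 2520 × 1/4 = 630
  dwarf purple-flowered: 2520 × 1/4 = 630
  dwarf white-flowered: 2520 × 1/4 = 630
χ² = Σ (O − E)² / E
  tall purple-flowered: (634 − 630)² / 630 = 0.0254
  tall white-flowered: (631 − 630)² / 630 = 0.0016
  dwarf purple-flowered: (625 − 630)² / 630 = 0.0397
  dwarf white-flowered: (630 − 630)² / 630 = 0.0000
χ² = 0.0254 + 0.0016 + 0.0397 + 0.0000 = 0.0667 ≈ 0.067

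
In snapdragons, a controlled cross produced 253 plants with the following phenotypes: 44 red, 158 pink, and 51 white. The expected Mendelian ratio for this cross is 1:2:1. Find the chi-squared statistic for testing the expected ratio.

The 1:2:1 ratio has 4 parts, so with N = 253 the expected counts are:
  red: 253 × 1/4 = 63.25
  pink: 253 × 2/4 = 126.5
  white: 253 × 1/4 = 63.25
χ² = Σ (O − E)² / E
  red: (44 − 63.25)² / 63.25 = 5.8587
  pink: (158 − 126.5)² / 126.5 = 7.8439
  white: (51 − 63.25)² / 63.25 = 2.3725
χ² = 5.8587 + 7.8439 + 2.3725 = 16.0751 ≈ 16.075

16.075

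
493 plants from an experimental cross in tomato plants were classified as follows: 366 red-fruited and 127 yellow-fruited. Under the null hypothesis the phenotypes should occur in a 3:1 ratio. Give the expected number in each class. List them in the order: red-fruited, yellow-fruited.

Expected counts for N = 493 under a 3:1 ratio (total parts = 4):
  red-fruited: 493 × 3/4 = 369.75
  yellow-fruited: 493 × 1/4 = 123.25

369.75, 123.25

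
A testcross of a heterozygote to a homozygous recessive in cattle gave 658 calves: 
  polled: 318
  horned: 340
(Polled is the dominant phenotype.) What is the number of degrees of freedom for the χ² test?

A testcross of a heterozygote (Aa × aa) gives a 1:1 phenotypic ratio.
A goodness-of-fit test with 2 phenotype classes has df = 2 − 1 = 1.

1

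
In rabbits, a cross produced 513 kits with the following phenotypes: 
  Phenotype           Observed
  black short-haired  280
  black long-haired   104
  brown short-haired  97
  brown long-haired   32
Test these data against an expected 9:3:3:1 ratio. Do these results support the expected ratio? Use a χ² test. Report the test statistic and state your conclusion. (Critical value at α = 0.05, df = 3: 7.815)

0.896; consistent

Expected counts for N = 513 under a 9:3:3:1 ratio (total parts = 16):
  black short-haired: 513 × 9/16 = 288.5625
  black long-haired: 513 × 3/16 = 96.1875
  brown short-haired: 513 × 3/16 = 96.1875
  brown long-haired: 513 × 1/16 = 32.0625
χ² = Σ (O − E)² / E
  black short-haired: (280 − 288.5625)² / 288.5625 = 0.2541
  black long-haired: (104 − 96.1875)² / 96.1875 = 0.6345
  brown short-haired: (97 − 96.1875)² / 96.1875 = 0.0069
  brown long-haired: (32 − 32.0625)² / 32.0625 = 0.0001
χ² = 0.2541 + 0.6345 + 0.0069 + 0.0001 = 0.8956 ≈ 0.896
Degrees of freedom = 4 − 1 = 3; critical value at α = 0.05 is 7.815.
Since 0.896 < 7.815, we fail to reject the null hypothesis — the data are consistent with the 9:3:3:1 ratio.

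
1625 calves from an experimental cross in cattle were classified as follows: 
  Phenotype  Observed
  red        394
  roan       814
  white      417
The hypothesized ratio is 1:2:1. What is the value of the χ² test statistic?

Expected counts for N = 1625 under a 1:2:1 ratio (total parts = 4):
  red: 1625 × 1/4 = 406.25
  roan: 1625 × 2/4 = 812.5
  white: 1625 × 1/4 = 406.25
χ² = Σ (O − E)² / E
  red: (394 − 406.25)² / 406.25 = 0.3694
  roan: (814 − 812.5)² / 812.5 = 0.0028
  white: (417 − 406.25)² / 406.25 = 0.2845
χ² = 0.3694 + 0.0028 + 0.2845 = 0.6567 ≈ 0.657

0.657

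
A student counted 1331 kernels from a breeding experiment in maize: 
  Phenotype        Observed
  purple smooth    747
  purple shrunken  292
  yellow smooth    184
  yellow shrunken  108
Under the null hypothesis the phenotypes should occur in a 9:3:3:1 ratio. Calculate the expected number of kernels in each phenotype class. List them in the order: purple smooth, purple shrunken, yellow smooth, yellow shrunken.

748.6875, 249.5625, 249.5625, 83.1875

Under the 9:3:3:1 hypothesis (Σ ratio = 16, N = 1331):
  purple smooth: 1331 × 9/16 = 748.6875
  purple shrunken: 1331 × 3/16 = 249.5625
  yellow smooth: 1331 × 3/16 = 249.5625
  yellow shrunken: 1331 × 1/16 = 83.1875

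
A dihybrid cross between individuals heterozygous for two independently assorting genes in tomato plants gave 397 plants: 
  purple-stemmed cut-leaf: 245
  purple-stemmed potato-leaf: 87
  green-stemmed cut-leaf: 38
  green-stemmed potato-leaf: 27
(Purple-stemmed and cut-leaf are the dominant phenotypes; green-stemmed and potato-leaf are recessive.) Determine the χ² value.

22.256

A dihybrid F₂ with independent assortment and complete dominance at both loci gives a 9:3:3:1 phenotypic ratio.
Under the 9:3:3:1 hypothesis (Σ ratio = 16, N = 397):
  purple-stemmed cut-leaf: 397 × 9/16 = 223.3125
  purple-stemmed potato-leaf: 397 × 3/16 = 74.4375
  green-stemmed cut-leaf: 397 × 3/16 = 74.4375
  green-stemmed potato-leaf: 397 × 1/16 = 24.8125
χ² = Σ (O − E)² / E
  purple-stemmed cut-leaf: (245 − 223.3125)² / 223.3125 = 2.1062
  purple-stemmed potato-leaf: (87 − 74.4375)² / 74.4375 = 2.1201
  green-stemmed cut-leaf: (38 − 74.4375)² / 74.4375 = 17.8363
  green-stemmed potato-leaf: (27 − 24.8125)² / 24.8125 = 0.1929
χ² = 2.1062 + 2.1201 + 17.8363 + 0.1929 = 22.2555 ≈ 22.256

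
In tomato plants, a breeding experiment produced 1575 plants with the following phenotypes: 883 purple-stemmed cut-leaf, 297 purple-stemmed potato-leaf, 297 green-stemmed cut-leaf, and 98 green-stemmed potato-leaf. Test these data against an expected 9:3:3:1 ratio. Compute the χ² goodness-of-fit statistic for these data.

0.031

The 9:3:3:1 ratio has 16 parts, so with N = 1575 the expected counts are:
  purple-stemmed cut-leaf: 1575 × 9/16 = 885.9375
  purple-stemmed potato-leaf: 1575 × 3/16 = 295.3125
  green-stemmed cut-leaf: 1575 × 3/16 = 295.3125
  green-stemmed potato-leaf: 1575 × 1/16 = 98.4375
χ² = Σ (O − E)² / E
  purple-stemmed cut-leaf: (883 − 885.9375)² / 885.9375 = 0.0097
  purple-stemmed potato-leaf: (297 − 295.3125)² / 295.3125 = 0.0096
  green-stemmed cut-leaf: (297 − 295.3125)² / 295.3125 = 0.0096
  green-stemmed potato-leaf: (98 − 98.4375)² / 98.4375 = 0.0019
χ² = 0.0097 + 0.0096 + 0.0096 + 0.0019 = 0.0308 ≈ 0.031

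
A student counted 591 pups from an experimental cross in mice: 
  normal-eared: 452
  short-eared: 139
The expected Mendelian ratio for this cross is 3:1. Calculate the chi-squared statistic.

The 3:1 ratio has 4 parts, so with N = 591 the expected counts are:
  normal-eared: 591 × 3/4 = 443.25
  short-eared: 591 × 1/4 = 147.75
χ² = Σ (O − E)² / E
  normal-eared: (452 − 443.25)² / 443.25 = 0.1727
  short-eared: (139 − 147.75)² / 147.75 = 0.5182
χ² = 0.1727 + 0.5182 = 0.6909 ≈ 0.691

0.691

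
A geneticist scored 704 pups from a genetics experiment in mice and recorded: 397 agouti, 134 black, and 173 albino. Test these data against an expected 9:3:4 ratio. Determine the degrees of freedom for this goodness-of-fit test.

A goodness-of-fit test with 3 phenotype classes has df = 3 − 1 = 2.

2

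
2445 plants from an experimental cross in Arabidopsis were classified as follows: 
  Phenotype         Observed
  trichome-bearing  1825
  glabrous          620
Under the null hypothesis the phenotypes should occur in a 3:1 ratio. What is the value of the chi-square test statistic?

0.167

Expected counts for N = 2445 under a 3:1 ratio (total parts = 4):
  trichome-bearing: 2445 × 3/4 = 1833.75
  glabrous: 2445 × 1/4 = 611.25
χ² = Σ (O − E)² / E
  trichome-bearing: (1825 − 1833.75)² / 1833.75 = 0.0418
  glabrous: (620 − 611.25)² / 611.25 = 0.1253
χ² = 0.0418 + 0.1253 = 0.1671 ≈ 0.167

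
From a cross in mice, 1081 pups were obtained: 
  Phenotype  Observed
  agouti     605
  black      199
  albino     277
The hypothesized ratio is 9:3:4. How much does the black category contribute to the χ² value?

The 9:3:4 ratio has 16 parts, so with N = 1081 the expected counts are:
  agouti: 1081 × 9/16 = 608.0625
  black: 1081 × 3/16 = 202.6875
  albino: 1081 × 4/16 = 270.25
Contribution of black: (199 − 202.6875)² / 202.6875 = 0.0671

0.067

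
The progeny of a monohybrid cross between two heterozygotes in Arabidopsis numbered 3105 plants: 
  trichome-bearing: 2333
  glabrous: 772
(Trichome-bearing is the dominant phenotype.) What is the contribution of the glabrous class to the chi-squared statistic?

0.023

For a monohybrid cross between heterozygotes with complete dominance, the expected phenotypic ratio is 3:1.
Expected counts for N = 3105 under a 3:1 ratio (total parts = 4):
  trichome-bearing: 3105 × 3/4 = 2328.75
  glabrous: 3105 × 1/4 = 776.25
Contribution of glabrous: (772 − 776.25)² / 776.25 = 0.0233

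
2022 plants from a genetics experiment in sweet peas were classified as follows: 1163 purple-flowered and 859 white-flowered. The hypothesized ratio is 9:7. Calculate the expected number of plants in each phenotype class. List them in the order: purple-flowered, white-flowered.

The 9:7 ratio has 16 parts, so with N = 2022 the expected counts are:
  purple-flowered: 2022 × 9/16 = 1137.375
  white-flowered: 2022 × 7/16 = 884.625

1137.375, 884.625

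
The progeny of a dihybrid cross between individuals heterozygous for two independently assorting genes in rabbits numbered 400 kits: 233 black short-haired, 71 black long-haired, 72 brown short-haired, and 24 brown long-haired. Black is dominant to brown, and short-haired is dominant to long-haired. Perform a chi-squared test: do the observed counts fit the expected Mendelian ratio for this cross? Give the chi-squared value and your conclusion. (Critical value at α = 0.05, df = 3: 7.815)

A dihybrid F₂ with independent assortment and complete dominance at both loci gives a 9:3:3:1 phenotypic ratio.
Under the 9:3:3:1 hypothesis (Σ ratio = 16, N = 400):
  black short-haired: 400 × 9/16 = 225
  black long-haired: 400 × 3/16 = 75
  brown short-haired: 400 × 3/16 = 75
  brown long-haired: 400 × 1/16 = 25
χ² = Σ (O − E)² / E
  black short-haired: (233 − 225)² / 225 = 0.2844
  black long-haired: (71 − 75)² / 75 = 0.2133
  brown short-haired: (72 − 75)² / 75 = 0.1200
  brown long-haired: (24 − 25)² / 25 = 0.0400
χ² = 0.2844 + 0.2133 + 0.1200 + 0.0400 = 0.6577 ≈ 0.658
Degrees of freedom = 4 − 1 = 3; critical value at α = 0.05 is 7.815.
Since 0.658 < 7.815, we fail to reject the null hypothesis — the data are consistent with the 9:3:3:1 ratio.

0.658; consistent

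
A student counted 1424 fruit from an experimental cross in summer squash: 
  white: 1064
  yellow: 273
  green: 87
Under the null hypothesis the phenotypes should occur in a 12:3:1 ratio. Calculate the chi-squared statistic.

Under the 12:3:1 hypothesis (Σ ratio = 16, N = 1424):
  white: 1424 × 12/16 = 1068
  yellow: 1424 × 3/16 = 267
  green: 1424 × 1/16 = 89
χ² = Σ (O − E)² / E
  white: (1064 − 1068)² / 1068 = 0.0150
  yellow: (273 − 267)² / 267 = 0.1348
  green: (87 − 89)² / 89 = 0.0449
χ² = 0.0150 + 0.1348 + 0.0449 = 0.1947 ≈ 0.195

0.195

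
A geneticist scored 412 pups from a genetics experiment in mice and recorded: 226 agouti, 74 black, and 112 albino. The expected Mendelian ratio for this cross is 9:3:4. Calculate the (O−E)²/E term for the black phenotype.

Under the 9:3:4 hypothesis (Σ ratio = 16, N = 412):
  agouti: 412 × 9/16 = 231.75
  black: 412 × 3/16 = 77.25
  albino: 412 × 4/16 = 103
Contribution of black: (74 − 77.25)² / 77.25 = 0.1367

0.137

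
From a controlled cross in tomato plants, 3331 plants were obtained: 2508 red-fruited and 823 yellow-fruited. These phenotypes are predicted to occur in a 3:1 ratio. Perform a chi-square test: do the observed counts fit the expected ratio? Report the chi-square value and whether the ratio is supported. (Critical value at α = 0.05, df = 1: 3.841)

0.152; consistent

The 3:1 ratio has 4 parts, so with N = 3331 the expected counts are:
  red-fruited: 3331 × 3/4 = 2498.25
  yellow-fruited: 3331 × 1/4 = 832.75
χ² = Σ (O − E)² / E
  red-fruited: (2508 − 2498.25)² / 2498.25 = 0.0381
  yellow-fruited: (823 − 832.75)² / 832.75 = 0.1142
χ² = 0.0381 + 0.1142 = 0.1523 ≈ 0.152
Degrees of freedom = 2 − 1 = 1; critical value at α = 0.05 is 3.841.
Since 0.152 < 3.841, we fail to reject the null hypothesis — the data are consistent with the 3:1 ratio.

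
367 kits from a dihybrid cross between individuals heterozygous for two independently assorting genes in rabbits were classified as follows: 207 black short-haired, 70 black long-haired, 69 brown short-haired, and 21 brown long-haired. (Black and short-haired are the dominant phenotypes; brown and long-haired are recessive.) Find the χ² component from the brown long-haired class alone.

A dihybrid F₂ with independent assortment and complete dominance at both loci gives a 9:3:3:1 phenotypic ratio.
Total ratio parts = 16. Expected numbers out of 367:
  black short-haired: 367 × 9/16 = 206.4375
  black long-haired: 367 × 3/16 = 68.8125
  brown short-haired: 367 × 3/16 = 68.8125
  brown long-haired: 367 × 1/16 = 22.9375
Contribution of brown long-haired: (21 − 22.9375)² / 22.9375 = 0.1637

0.164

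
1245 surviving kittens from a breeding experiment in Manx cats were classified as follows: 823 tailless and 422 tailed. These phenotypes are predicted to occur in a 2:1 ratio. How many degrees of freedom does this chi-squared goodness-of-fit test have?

1

A goodness-of-fit test with 2 phenotype classes has df = 2 − 1 = 1.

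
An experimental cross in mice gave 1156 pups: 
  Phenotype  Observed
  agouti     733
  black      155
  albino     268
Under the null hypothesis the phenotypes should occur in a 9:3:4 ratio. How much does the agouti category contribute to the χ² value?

10.531

Under the 9:3:4 hypothesis (Σ ratio = 16, N = 1156):
  agouti: 1156 × 9/16 = 650.25
  black: 1156 × 3/16 = 216.75
  albino: 1156 × 4/16 = 289
Contribution of agouti: (733 − 650.25)² / 650.25 = 10.5307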